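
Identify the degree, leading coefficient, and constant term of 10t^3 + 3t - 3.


Highest power of t is 3, with coefficient 10. Constant term is -3.
Degree = 3, leading coefficient = 10, constant term = -3


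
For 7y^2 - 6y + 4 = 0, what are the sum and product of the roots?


For ay^2+by+c=0: sum = -b/a, product = c/a.
a=7, b=-6, c=4
Sum = -(-6)/7 = 6/7
Product = (4)/7 = 4/7


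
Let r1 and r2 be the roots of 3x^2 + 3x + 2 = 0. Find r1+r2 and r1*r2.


For ax^2+bx+c=0: sum = -b/a, product = c/a.
a=3, b=3, c=2
Sum = -(3)/3 = -1
Product = (2)/3 = 2/3


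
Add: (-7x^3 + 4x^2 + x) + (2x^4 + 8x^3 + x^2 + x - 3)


Align terms by degree and add:
  -7x^3 + 4x^2 + x
+ 2x^4 + 8x^3 + x^2 + x - 3
= 2x^4 + x^3 + 5x^2 + 2x - 3


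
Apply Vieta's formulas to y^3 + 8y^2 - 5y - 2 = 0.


Monic cubic y^3+by^2+cy+d=0: sum=-b, pairwise sum=c, product=-d.
b=8, c=-5, d=-2
r1+r2+r3 = -8
r1r2+r1r3+r2r3 = -5
r1r2r3 = 2


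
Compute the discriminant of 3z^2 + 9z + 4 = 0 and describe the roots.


D = b^2 - 4ac = (9)^2 - 4(3)(4) = 81 - 48 = 33
Since D > 0: two distinct irrational roots


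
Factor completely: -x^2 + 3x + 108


Roots satisfy r1 + r2 = -b/a = 3 and r1*r2 = c/a = -108.
So r1 = -9, r2 = 12.
-x^2 + 3x + 108 = -(x - r1)(x - r2) = -(x + 9)(x - 12)


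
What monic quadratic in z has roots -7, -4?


p(z) = (z + 7)(z + 4)
Expand: z^2 + 11z + 28


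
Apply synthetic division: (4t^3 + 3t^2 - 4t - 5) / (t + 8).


Synthetic division with c = -8. Coefficients: 4, 3, -4, -5
Bring down 4.
  4 * -8 = -32; -32 + 3 = -29
  -29 * -8 = 232; 232 - 4 = 228
  228 * -8 = -1824; -1824 - 5 = -1829
Quotient: 4t^2 - 29t + 228, Remainder: -1829


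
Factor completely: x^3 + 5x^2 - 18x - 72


Try integer roots (divisors of -72). x=-6: p(-6)=0.
Divide out (x + 6): quotient is x^2 - x - 12.
Factor the quadratic: (x + 3)(x - 4)
Result: (x + 6)(x + 3)(x - 4)


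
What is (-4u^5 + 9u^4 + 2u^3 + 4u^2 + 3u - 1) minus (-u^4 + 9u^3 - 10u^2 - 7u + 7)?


Distribute the minus sign:
  (-4u^5 + 9u^4 + 2u^3 + 4u^2 + 3u - 1)
- (-u^4 + 9u^3 - 10u^2 - 7u + 7)
Negate second polynomial: u^4 - 9u^3 + 10u^2 + 7u - 7
Add: -4u^5 + 10u^4 - 7u^3 + 14u^2 + 10u - 8


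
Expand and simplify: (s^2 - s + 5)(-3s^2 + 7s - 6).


Distribute each term of the first polynomial:
  (s^2)(-3s^2 + 7s - 6) = -3s^4 + 7s^3 - 6s^2
  (-s)(-3s^2 + 7s - 6) = 3s^3 - 7s^2 + 6s
  (5)(-3s^2 + 7s - 6) = -15s^2 + 35s - 30
Sum: -3s^4 + 10s^3 - 28s^2 + 41s - 30


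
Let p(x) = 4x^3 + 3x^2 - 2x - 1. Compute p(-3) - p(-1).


p(-3) = -76
p(-1) = 0
p(-3) - p(-1) = -76 = -76


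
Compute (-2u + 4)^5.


Expand (-2u + 4)^5 by repeated multiplication:
  (-2u + 4)^2 = 4u^2 - 16u + 16
  (-2u + 4)^3 = -8u^3 + 48u^2 - 96u + 64
  (-2u + 4)^4 = 16u^4 - 128u^3 + 384u^2 - 512u + 256
= -32u^5 + 320u^4 - 1280u^3 + 2560u^2 - 2560u + 1024


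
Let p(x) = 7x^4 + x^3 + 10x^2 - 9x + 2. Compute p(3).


Using direct substitution:
  7 * (3)^4 = 567
  1 * (3)^3 = 27
  10 * (3)^2 = 90
  -9 * (3)^1 = -27
  constant: 2
Sum = 567 + 27 + 90 - 27 + 2 = 659


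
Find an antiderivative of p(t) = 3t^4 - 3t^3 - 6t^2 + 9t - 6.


Reverse power rule on each term:
  ∫ 3t^4 dt = (3/5)t^5
  ∫ -3t^3 dt = -(3/4)t^4
  ∫ -6t^2 dt = -2t^3
  ∫ 9t dt = (9/2)t^2
  ∫ -6 dt = -6t
F(t) = (3/5)t^5 - (3/4)t^4 - 2t^3 + (9/2)t^2 - 6t + C


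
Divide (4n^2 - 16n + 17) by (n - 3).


(4n^2 - 16n + 17) / (n - 3)
Step 1: 4n * (n - 3) = 4n^2 - 12n; subtract.
Step 2: -4 * (n - 3) = -4n + 12; subtract.
Quotient: 4n - 4, Remainder: 5


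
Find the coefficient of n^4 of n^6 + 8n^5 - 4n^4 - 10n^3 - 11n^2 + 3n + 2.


Read off the coefficient of n^4: -4


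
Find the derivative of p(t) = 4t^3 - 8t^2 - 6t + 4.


Apply the power rule term by term:
  d/dt(4t^3) = 12t^2
  d/dt(-8t^2) = -16t
  d/dt(-6t) = -6
  d/dt(4) = 0
p'(t) = 12t^2 - 16t - 6


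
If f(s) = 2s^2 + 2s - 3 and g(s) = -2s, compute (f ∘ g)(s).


Substitute g(s) into f:
f(g(s)) = 2*(-2s)^2 + 2*(-2s) + (-3)
(-2s)^2 = 4s^2
Expand and combine: 8s^2 - 4s - 3


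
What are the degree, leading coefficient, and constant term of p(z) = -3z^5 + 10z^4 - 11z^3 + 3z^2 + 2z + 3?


Highest power of z is 5, with coefficient -3. Constant term is 3.
Degree = 5, leading coefficient = -3, constant term = 3


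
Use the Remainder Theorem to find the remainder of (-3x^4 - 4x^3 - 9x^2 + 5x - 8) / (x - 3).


By the Remainder Theorem, the remainder equals p(3):
  -3*(3)^4 = -243
  -4*(3)^3 = -108
  -9*(3)^2 = -81
  5*(3)^1 = 15
  constant: -8
Sum: -243 - 108 - 81 + 15 - 8 = -425


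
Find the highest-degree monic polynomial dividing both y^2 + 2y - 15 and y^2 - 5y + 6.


Factor each:
  y^2 + 2y - 15 = (y - 3)(y + 5)
  y^2 - 5y + 6 = (y - 3)(y - 2)
Common monic factor: y - 3


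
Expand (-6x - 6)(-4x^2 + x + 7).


Distribute each term of the first polynomial:
  (-6x)(-4x^2 + x + 7) = 24x^3 - 6x^2 - 42x
  (-6)(-4x^2 + x + 7) = 24x^2 - 6x - 42
Sum: 24x^3 + 18x^2 - 48x - 42


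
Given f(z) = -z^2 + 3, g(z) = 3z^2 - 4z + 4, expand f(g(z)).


Substitute g(z) into f:
f(g(z)) = -1*(3z^2 - 4z + 4)^2 + 3
(3z^2 - 4z + 4)^2 = 9z^4 - 24z^3 + 40z^2 - 32z + 16
Expand and combine: -9z^4 + 24z^3 - 40z^2 + 32z - 13


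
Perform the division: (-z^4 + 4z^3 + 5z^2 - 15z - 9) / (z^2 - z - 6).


(-z^4 + 4z^3 + 5z^2 - 15z - 9) / (z^2 - z - 6)
Step 1: -z^2 * (z^2 - z - 6) = -z^4 + z^3 + 6z^2; subtract.
Step 2: 3z * (z^2 - z - 6) = 3z^3 - 3z^2 - 18z; subtract.
Step 3: 2 * (z^2 - z - 6) = 2z^2 - 2z - 12; subtract.
Quotient: -z^2 + 3z + 2, Remainder: 5z + 3


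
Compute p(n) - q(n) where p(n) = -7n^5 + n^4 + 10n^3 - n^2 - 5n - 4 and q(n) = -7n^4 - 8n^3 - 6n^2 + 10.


Distribute the minus sign:
  (-7n^5 + n^4 + 10n^3 - n^2 - 5n - 4)
- (-7n^4 - 8n^3 - 6n^2 + 10)
Negate second polynomial: 7n^4 + 8n^3 + 6n^2 - 10
Add: -7n^5 + 8n^4 + 18n^3 + 5n^2 - 5n - 14


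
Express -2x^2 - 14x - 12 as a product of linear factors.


Roots satisfy r1 + r2 = -b/a = -7 and r1*r2 = c/a = 6.
So r1 = -1, r2 = -6.
-2x^2 - 14x - 12 = -2(x - r1)(x - r2) = -2(x + 1)(x + 6)


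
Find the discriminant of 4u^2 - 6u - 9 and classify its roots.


D = b^2 - 4ac = (-6)^2 - 4(4)(-9) = 36 + 144 = 180
Since D > 0: two distinct irrational roots


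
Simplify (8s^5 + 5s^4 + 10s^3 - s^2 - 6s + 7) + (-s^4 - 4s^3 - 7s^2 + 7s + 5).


Align terms by degree and add:
  8s^5 + 5s^4 + 10s^3 - s^2 - 6s + 7
  -s^4 - 4s^3 - 7s^2 + 7s + 5
= 8s^5 + 4s^4 + 6s^3 - 8s^2 + s + 12


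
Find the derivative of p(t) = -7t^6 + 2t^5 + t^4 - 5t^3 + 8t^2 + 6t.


Apply the power rule term by term:
  d/dt(-7t^6) = -42t^5
  d/dt(2t^5) = 10t^4
  d/dt(t^4) = 4t^3
  d/dt(-5t^3) = -15t^2
  d/dt(8t^2) = 16t
  d/dt(6t) = 6
p'(t) = -42t^5 + 10t^4 + 4t^3 - 15t^2 + 16t + 6


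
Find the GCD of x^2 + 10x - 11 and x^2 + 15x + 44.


Factor each:
  x^2 + 10x - 11 = (x + 11)(x - 1)
  x^2 + 15x + 44 = (x + 11)(x + 4)
Common monic factor: x + 11


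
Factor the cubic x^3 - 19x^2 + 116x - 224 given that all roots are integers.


Try integer roots (divisors of -224). x=8: p(8)=0.
Divide out (x - 8): quotient is x^2 - 11x + 28.
Factor the quadratic: (x - 7)(x - 4)
Result: (x - 8)(x - 7)(x - 4)


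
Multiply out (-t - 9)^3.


Expand (-t - 9)^3 by repeated multiplication:
  (-t - 9)^2 = t^2 + 18t + 81
= -t^3 - 27t^2 - 243t - 729


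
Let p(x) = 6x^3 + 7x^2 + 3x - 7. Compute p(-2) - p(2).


p(-2) = -33
p(2) = 75
p(-2) - p(2) = -33 - 75 = -108


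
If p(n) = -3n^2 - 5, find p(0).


Using direct substitution:
  -3 * (0)^2 = 0
  0 * (0)^1 = 0
  constant: -5
Sum = 0 + 0 - 5 = -5


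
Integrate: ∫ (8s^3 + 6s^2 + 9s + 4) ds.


Reverse power rule on each term:
  ∫ 8s^3 ds = 2s^4
  ∫ 6s^2 ds = 2s^3
  ∫ 9s ds = (9/2)s^2
  ∫ 4 ds = 4s
F(s) = 2s^4 + 2s^3 + (9/2)s^2 + 4s + C


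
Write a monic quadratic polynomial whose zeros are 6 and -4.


p(u) = (u - 6)(u + 4)
Expand: u^2 - 2u - 24


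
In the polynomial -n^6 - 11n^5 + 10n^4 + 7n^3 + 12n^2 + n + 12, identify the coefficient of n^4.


Read off the coefficient of n^4: 10


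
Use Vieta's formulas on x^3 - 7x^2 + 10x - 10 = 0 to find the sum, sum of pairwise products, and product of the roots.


Monic cubic x^3+bx^2+cx+d=0: sum=-b, pairwise sum=c, product=-d.
b=-7, c=10, d=-10
r1+r2+r3 = 7
r1r2+r1r3+r2r3 = 10
r1r2r3 = 10


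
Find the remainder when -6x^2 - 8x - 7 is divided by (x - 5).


By the Remainder Theorem, the remainder equals p(5):
  -6*(5)^2 = -150
  -8*(5)^1 = -40
  constant: -7
Sum: -150 - 40 - 7 = -197


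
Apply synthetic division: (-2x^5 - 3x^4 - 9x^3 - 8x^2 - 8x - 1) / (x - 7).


Synthetic division with c = 7. Coefficients: -2, -3, -9, -8, -8, -1
Bring down -2.
  -2 * 7 = -14; -14 - 3 = -17
  -17 * 7 = -119; -119 - 9 = -128
  -128 * 7 = -896; -896 - 8 = -904
  -904 * 7 = -6328; -6328 - 8 = -6336
  -6336 * 7 = -44352; -44352 - 1 = -44353
Quotient: -2x^4 - 17x^3 - 128x^2 - 904x - 6336, Remainder: -44353


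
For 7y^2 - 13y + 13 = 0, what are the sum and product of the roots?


For ay^2+by+c=0: sum = -b/a, product = c/a.
a=7, b=-13, c=13
Sum = -(-13)/7 = 13/7
Product = (13)/7 = 13/7


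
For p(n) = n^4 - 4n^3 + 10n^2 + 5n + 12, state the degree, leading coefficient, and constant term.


Highest power of n is 4, with coefficient 1. Constant term is 12.
Degree = 4, leading coefficient = 1, constant term = 12


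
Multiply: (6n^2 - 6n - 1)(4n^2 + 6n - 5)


Distribute each term of the first polynomial:
  (6n^2)(4n^2 + 6n - 5) = 24n^4 + 36n^3 - 30n^2
  (-6n)(4n^2 + 6n - 5) = -24n^3 - 36n^2 + 30n
  (-1)(4n^2 + 6n - 5) = -4n^2 - 6n + 5
Sum: 24n^4 + 12n^3 - 70n^2 + 24n + 5


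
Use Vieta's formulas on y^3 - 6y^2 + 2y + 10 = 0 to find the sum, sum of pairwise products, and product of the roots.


Monic cubic y^3+by^2+cy+d=0: sum=-b, pairwise sum=c, product=-d.
b=-6, c=2, d=10
r1+r2+r3 = 6
r1r2+r1r3+r2r3 = 2
r1r2r3 = -10


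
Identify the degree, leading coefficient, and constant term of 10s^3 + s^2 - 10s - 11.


Highest power of s is 3, with coefficient 10. Constant term is -11.
Degree = 3, leading coefficient = 10, constant term = -11


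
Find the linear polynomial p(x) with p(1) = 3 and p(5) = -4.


p(x) = mx + b. Using p(1)=3, p(5)=-4:
m = (3 + 4)/(1 - 5) = 7/-4 = -7/4
b = 3 - m*(1) = 3 + 7/4 = 19/4
p(x) = -(7/4)x + (19/4)


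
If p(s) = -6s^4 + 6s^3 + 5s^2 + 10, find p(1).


Using direct substitution:
  -6 * (1)^4 = -6
  6 * (1)^3 = 6
  5 * (1)^2 = 5
  0 * (1)^1 = 0
  constant: 10
Sum = -6 + 6 + 5 + 0 + 10 = 15


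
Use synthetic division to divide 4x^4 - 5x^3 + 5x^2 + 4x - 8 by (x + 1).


Synthetic division with c = -1. Coefficients: 4, -5, 5, 4, -8
Bring down 4.
  4 * -1 = -4; -4 - 5 = -9
  -9 * -1 = 9; 9 + 5 = 14
  14 * -1 = -14; -14 + 4 = -10
  -10 * -1 = 10; 10 - 8 = 2
Quotient: 4x^3 - 9x^2 + 14x - 10, Remainder: 2


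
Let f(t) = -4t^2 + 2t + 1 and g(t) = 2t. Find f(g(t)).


Substitute g(t) into f:
f(g(t)) = -4*(2t)^2 + 2*(2t) + 1
(2t)^2 = 4t^2
Expand and combine: -16t^2 + 4t + 1


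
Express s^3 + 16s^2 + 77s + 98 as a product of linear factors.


Try integer roots (divisors of 98). s=-7: p(-7)=0.
Divide out (s + 7): quotient is s^2 + 9s + 14.
Factor the quadratic: (s + 7)(s + 2)
Result: (s + 7)(s + 7)(s + 2)


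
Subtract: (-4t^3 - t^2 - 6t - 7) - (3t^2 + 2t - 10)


Distribute the minus sign:
  (-4t^3 - t^2 - 6t - 7)
- (3t^2 + 2t - 10)
Negate second polynomial: -3t^2 - 2t + 10
Add: -4t^3 - 4t^2 - 8t + 3


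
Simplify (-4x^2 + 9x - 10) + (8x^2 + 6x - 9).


Align terms by degree and add:
  -4x^2 + 9x - 10
+ 8x^2 + 6x - 9
= 4x^2 + 15x - 19


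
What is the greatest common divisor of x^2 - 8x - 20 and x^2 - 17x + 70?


Factor each:
  x^2 - 8x - 20 = (x - 10)(x + 2)
  x^2 - 17x + 70 = (x - 10)(x - 7)
Common monic factor: x - 10


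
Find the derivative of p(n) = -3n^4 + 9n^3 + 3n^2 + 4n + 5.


Apply the power rule term by term:
  d/dn(-3n^4) = -12n^3
  d/dn(9n^3) = 27n^2
  d/dn(3n^2) = 6n
  d/dn(4n) = 4
  d/dn(5) = 0
p'(n) = -12n^3 + 27n^2 + 6n + 4


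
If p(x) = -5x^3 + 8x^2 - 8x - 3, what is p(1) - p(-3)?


p(1) = -8
p(-3) = 228
p(1) - p(-3) = -8 - 228 = -236


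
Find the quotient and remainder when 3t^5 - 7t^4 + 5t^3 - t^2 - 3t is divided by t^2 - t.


(3t^5 - 7t^4 + 5t^3 - t^2 - 3t) / (t^2 - t)
Step 1: 3t^3 * (t^2 - t) = 3t^5 - 3t^4; subtract.
Step 2: -4t^2 * (t^2 - t) = -4t^4 + 4t^3; subtract.
Step 3: t * (t^2 - t) = t^3 - t^2; subtract.
Step 4: 0 * (t^2 - t) = 0; subtract.
Quotient: 3t^3 - 4t^2 + t, Remainder: -3t


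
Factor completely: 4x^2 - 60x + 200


Roots satisfy r1 + r2 = -b/a = 15 and r1*r2 = c/a = 50.
So r1 = 5, r2 = 10.
4x^2 - 60x + 200 = 4(x - r1)(x - r2) = 4(x - 5)(x - 10)


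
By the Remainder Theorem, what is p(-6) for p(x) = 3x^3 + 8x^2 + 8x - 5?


By the Remainder Theorem, the remainder equals p(-6):
  3*(-6)^3 = -648
  8*(-6)^2 = 288
  8*(-6)^1 = -48
  constant: -5
Sum: -648 + 288 - 48 - 5 = -413


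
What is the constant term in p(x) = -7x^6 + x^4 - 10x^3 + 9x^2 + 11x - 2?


Read off the constant term: -2


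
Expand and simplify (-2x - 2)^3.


Expand (-2x - 2)^3 by repeated multiplication:
  (-2x - 2)^2 = 4x^2 + 8x + 4
= -8x^3 - 24x^2 - 24x - 8


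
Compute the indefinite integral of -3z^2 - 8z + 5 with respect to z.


Reverse power rule on each term:
  ∫ -3z^2 dz = -z^3
  ∫ -8z dz = -4z^2
  ∫ 5 dz = 5z
F(z) = -z^3 - 4z^2 + 5z + C


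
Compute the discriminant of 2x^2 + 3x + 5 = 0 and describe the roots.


D = b^2 - 4ac = (3)^2 - 4(2)(5) = 9 - 40 = -31
Since D < 0: two complex conjugate roots (no real roots)


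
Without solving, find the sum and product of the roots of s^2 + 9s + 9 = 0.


For as^2+bs+c=0: sum = -b/a, product = c/a.
a=1, b=9, c=9
Sum = -(9)/1 = -9
Product = (9)/1 = 9


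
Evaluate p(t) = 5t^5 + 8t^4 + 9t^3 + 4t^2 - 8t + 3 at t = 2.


Using direct substitution:
  5 * (2)^5 = 160
  8 * (2)^4 = 128
  9 * (2)^3 = 72
  4 * (2)^2 = 16
  -8 * (2)^1 = -16
  constant: 3
Sum = 160 + 128 + 72 + 16 - 16 + 3 = 363


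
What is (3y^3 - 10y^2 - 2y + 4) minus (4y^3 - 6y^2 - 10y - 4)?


Distribute the minus sign:
  (3y^3 - 10y^2 - 2y + 4)
- (4y^3 - 6y^2 - 10y - 4)
Negate second polynomial: -4y^3 + 6y^2 + 10y + 4
Add: -y^3 - 4y^2 + 8y + 8


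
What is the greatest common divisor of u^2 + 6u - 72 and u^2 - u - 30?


Factor each:
  u^2 + 6u - 72 = (u - 6)(u + 12)
  u^2 - u - 30 = (u - 6)(u + 5)
Common monic factor: u - 6


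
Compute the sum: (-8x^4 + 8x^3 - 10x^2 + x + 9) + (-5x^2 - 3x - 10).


Align terms by degree and add:
  -8x^4 + 8x^3 - 10x^2 + x + 9
  -5x^2 - 3x - 10
= -8x^4 + 8x^3 - 15x^2 - 2x - 1


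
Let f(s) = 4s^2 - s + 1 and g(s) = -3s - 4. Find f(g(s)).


Substitute g(s) into f:
f(g(s)) = 4*(-3s - 4)^2 + (-1)*(-3s - 4) + 1
(-3s - 4)^2 = 9s^2 + 24s + 16
Expand and combine: 36s^2 + 99s + 69


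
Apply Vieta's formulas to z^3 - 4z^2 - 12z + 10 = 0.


Monic cubic z^3+bz^2+cz+d=0: sum=-b, pairwise sum=c, product=-d.
b=-4, c=-12, d=10
r1+r2+r3 = 4
r1r2+r1r3+r2r3 = -12
r1r2r3 = -10


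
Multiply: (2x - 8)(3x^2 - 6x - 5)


Distribute each term of the first polynomial:
  (2x)(3x^2 - 6x - 5) = 6x^3 - 12x^2 - 10x
  (-8)(3x^2 - 6x - 5) = -24x^2 + 48x + 40
Sum: 6x^3 - 36x^2 + 38x + 40


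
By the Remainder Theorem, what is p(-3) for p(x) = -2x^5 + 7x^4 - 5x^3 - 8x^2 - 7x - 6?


By the Remainder Theorem, the remainder equals p(-3):
  -2*(-3)^5 = 486
  7*(-3)^4 = 567
  -5*(-3)^3 = 135
  -8*(-3)^2 = -72
  -7*(-3)^1 = 21
  constant: -6
Sum: 486 + 567 + 135 - 72 + 21 - 6 = 1131


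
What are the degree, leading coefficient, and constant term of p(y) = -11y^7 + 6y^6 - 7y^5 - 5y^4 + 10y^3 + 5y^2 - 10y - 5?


Highest power of y is 7, with coefficient -11. Constant term is -5.
Degree = 7, leading coefficient = -11, constant term = -5


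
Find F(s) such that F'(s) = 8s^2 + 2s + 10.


Reverse power rule on each term:
  ∫ 8s^2 ds = (8/3)s^3
  ∫ 2s ds = s^2
  ∫ 10 ds = 10s
F(s) = (8/3)s^3 + s^2 + 10s + C


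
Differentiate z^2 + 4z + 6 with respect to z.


Apply the power rule term by term:
  d/dz(z^2) = 2z
  d/dz(4z) = 4
  d/dz(6) = 0
p'(z) = 2z + 4


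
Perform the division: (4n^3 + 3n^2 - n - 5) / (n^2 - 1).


(4n^3 + 3n^2 - n - 5) / (n^2 - 1)
Step 1: 4n * (n^2 - 1) = 4n^3 - 4n; subtract.
Step 2: 3 * (n^2 - 1) = 3n^2 - 3; subtract.
Quotient: 4n + 3, Remainder: 3n - 2


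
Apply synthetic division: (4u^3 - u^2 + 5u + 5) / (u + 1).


Synthetic division with c = -1. Coefficients: 4, -1, 5, 5
Bring down 4.
  4 * -1 = -4; -4 - 1 = -5
  -5 * -1 = 5; 5 + 5 = 10
  10 * -1 = -10; -10 + 5 = -5
Quotient: 4u^2 - 5u + 10, Remainder: -5


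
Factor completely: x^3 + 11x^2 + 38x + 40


Try integer roots (divisors of 40). x=-4: p(-4)=0.
Divide out (x + 4): quotient is x^2 + 7x + 10.
Factor the quadratic: (x + 2)(x + 5)
Result: (x + 4)(x + 2)(x + 5)


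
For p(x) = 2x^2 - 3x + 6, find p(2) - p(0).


p(2) = 8
p(0) = 6
p(2) - p(0) = 8 - 6 = 2


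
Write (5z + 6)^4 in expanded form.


Expand (5z + 6)^4 by repeated multiplication:
  (5z + 6)^2 = 25z^2 + 60z + 36
  (5z + 6)^3 = 125z^3 + 450z^2 + 540z + 216
= 625z^4 + 3000z^3 + 5400z^2 + 4320z + 1296


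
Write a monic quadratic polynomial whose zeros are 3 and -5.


p(n) = (n - 3)(n + 5)
Expand: n^2 + 2n - 15


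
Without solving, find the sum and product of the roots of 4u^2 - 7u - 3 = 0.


For au^2+bu+c=0: sum = -b/a, product = c/a.
a=4, b=-7, c=-3
Sum = -(-7)/4 = 7/4
Product = (-3)/4 = -3/4


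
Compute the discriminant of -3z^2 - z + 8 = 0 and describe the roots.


D = b^2 - 4ac = (-1)^2 - 4(-3)(8) = 1 + 96 = 97
Since D > 0: two distinct irrational roots


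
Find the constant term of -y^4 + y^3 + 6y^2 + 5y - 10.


Read off the constant term: -10


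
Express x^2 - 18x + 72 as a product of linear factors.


Roots satisfy r1 + r2 = -b/a = 18 and r1*r2 = c/a = 72.
So r1 = 12, r2 = 6.
x^2 - 18x + 72 = (x - r1)(x - r2) = (x - 12)(x - 6)


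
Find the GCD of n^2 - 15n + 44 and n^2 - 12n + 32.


Factor each:
  n^2 - 15n + 44 = (n - 4)(n - 11)
  n^2 - 12n + 32 = (n - 4)(n - 8)
Common monic factor: n - 4


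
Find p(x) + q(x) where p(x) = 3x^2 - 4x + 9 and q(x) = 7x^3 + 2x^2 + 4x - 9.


Align terms by degree and add:
  3x^2 - 4x + 9
+ 7x^3 + 2x^2 + 4x - 9
= 7x^3 + 5x^2


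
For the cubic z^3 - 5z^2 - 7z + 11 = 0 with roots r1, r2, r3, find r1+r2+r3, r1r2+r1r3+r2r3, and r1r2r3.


Monic cubic z^3+bz^2+cz+d=0: sum=-b, pairwise sum=c, product=-d.
b=-5, c=-7, d=11
r1+r2+r3 = 5
r1r2+r1r3+r2r3 = -7
r1r2r3 = -11


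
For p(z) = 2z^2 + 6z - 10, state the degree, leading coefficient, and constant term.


Highest power of z is 2, with coefficient 2. Constant term is -10.
Degree = 2, leading coefficient = 2, constant term = -10


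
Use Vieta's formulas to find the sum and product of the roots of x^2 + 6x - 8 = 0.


For ax^2+bx+c=0: sum = -b/a, product = c/a.
a=1, b=6, c=-8
Sum = -(6)/1 = -6
Product = (-8)/1 = -8


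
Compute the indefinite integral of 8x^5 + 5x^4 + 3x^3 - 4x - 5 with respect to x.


Reverse power rule on each term:
  ∫ 8x^5 dx = (4/3)x^6
  ∫ 5x^4 dx = x^5
  ∫ 3x^3 dx = (3/4)x^4
  ∫ -4x dx = -2x^2
  ∫ -5 dx = -5x
F(x) = (4/3)x^6 + x^5 + (3/4)x^4 - 2x^2 - 5x + C


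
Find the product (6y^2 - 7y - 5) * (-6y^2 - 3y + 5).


Distribute each term of the first polynomial:
  (6y^2)(-6y^2 - 3y + 5) = -36y^4 - 18y^3 + 30y^2
  (-7y)(-6y^2 - 3y + 5) = 42y^3 + 21y^2 - 35y
  (-5)(-6y^2 - 3y + 5) = 30y^2 + 15y - 25
Sum: -36y^4 + 24y^3 + 81y^2 - 20y - 25


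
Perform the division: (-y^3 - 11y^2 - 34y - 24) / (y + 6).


(-y^3 - 11y^2 - 34y - 24) / (y + 6)
Step 1: -y^2 * (y + 6) = -y^3 - 6y^2; subtract.
Step 2: -5y * (y + 6) = -5y^2 - 30y; subtract.
Step 3: -4 * (y + 6) = -4y - 24; subtract.
Quotient: -y^2 - 5y - 4, Remainder: 0


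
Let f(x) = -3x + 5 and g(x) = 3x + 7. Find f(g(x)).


Substitute g(x) into f:
f(g(x)) = -3*(3x + 7) + 5
Expand and combine: -9x - 16


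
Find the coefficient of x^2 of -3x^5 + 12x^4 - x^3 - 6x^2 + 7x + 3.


Read off the coefficient of x^2: -6


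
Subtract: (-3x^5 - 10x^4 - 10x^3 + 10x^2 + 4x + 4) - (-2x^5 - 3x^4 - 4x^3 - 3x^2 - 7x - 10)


Distribute the minus sign:
  (-3x^5 - 10x^4 - 10x^3 + 10x^2 + 4x + 4)
- (-2x^5 - 3x^4 - 4x^3 - 3x^2 - 7x - 10)
Negate second polynomial: 2x^5 + 3x^4 + 4x^3 + 3x^2 + 7x + 10
Add: -x^5 - 7x^4 - 6x^3 + 13x^2 + 11x + 14


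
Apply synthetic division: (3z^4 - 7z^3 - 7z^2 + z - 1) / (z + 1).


Synthetic division with c = -1. Coefficients: 3, -7, -7, 1, -1
Bring down 3.
  3 * -1 = -3; -3 - 7 = -10
  -10 * -1 = 10; 10 - 7 = 3
  3 * -1 = -3; -3 + 1 = -2
  -2 * -1 = 2; 2 - 1 = 1
Quotient: 3z^3 - 10z^2 + 3z - 2, Remainder: 1


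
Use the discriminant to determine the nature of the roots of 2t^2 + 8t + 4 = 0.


D = b^2 - 4ac = (8)^2 - 4(2)(4) = 64 - 32 = 32
Since D > 0: two distinct irrational roots


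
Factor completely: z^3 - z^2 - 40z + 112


Try integer roots (divisors of 112). z=4: p(4)=0.
Divide out (z - 4): quotient is z^2 + 3z - 28.
Factor the quadratic: (z - 4)(z + 7)
Result: (z - 4)(z - 4)(z + 7)


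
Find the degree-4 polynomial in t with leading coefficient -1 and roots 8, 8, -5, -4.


p(t) = -(t - 8)(t - 8)(t + 5)(t + 4)
Expand: -t^4 + 7t^3 + 60t^2 - 256t - 1280


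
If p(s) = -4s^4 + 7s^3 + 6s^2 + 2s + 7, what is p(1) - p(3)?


p(1) = 18
p(3) = -68
p(1) - p(3) = 18 + 68 = 86


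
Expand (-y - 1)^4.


Expand (-y - 1)^4 by repeated multiplication:
  (-y - 1)^2 = y^2 + 2y + 1
  (-y - 1)^3 = -y^3 - 3y^2 - 3y - 1
= y^4 + 4y^3 + 6y^2 + 4y + 1


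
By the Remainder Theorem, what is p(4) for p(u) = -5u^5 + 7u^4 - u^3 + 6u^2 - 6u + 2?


By the Remainder Theorem, the remainder equals p(4):
  -5*(4)^5 = -5120
  7*(4)^4 = 1792
  -1*(4)^3 = -64
  6*(4)^2 = 96
  -6*(4)^1 = -24
  constant: 2
Sum: -5120 + 1792 - 64 + 96 - 24 + 2 = -3318


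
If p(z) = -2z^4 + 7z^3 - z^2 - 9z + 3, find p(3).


Using direct substitution:
  -2 * (3)^4 = -162
  7 * (3)^3 = 189
  -1 * (3)^2 = -9
  -9 * (3)^1 = -27
  constant: 3
Sum = -162 + 189 - 9 - 27 + 3 = -6


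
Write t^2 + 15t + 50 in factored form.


Roots satisfy r1 + r2 = -b/a = -15 and r1*r2 = c/a = 50.
So r1 = -5, r2 = -10.
t^2 + 15t + 50 = (t - r1)(t - r2) = (t + 5)(t + 10)


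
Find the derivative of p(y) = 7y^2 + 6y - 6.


Apply the power rule term by term:
  d/dy(7y^2) = 14y
  d/dy(6y) = 6
  d/dy(-6) = 0
p'(y) = 14y + 6


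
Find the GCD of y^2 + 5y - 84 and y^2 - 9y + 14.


Factor each:
  y^2 + 5y - 84 = (y - 7)(y + 12)
  y^2 - 9y + 14 = (y - 7)(y - 2)
Common monic factor: y - 7


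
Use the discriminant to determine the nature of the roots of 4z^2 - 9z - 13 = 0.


D = b^2 - 4ac = (-9)^2 - 4(4)(-13) = 81 + 208 = 289
Since D > 0: two distinct rational roots


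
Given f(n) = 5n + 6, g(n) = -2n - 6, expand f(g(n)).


Substitute g(n) into f:
f(g(n)) = 5*(-2n - 6) + 6
Expand and combine: -10n - 24


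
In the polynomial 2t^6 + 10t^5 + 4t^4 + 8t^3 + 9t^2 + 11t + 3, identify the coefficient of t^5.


Read off the coefficient of t^5: 10


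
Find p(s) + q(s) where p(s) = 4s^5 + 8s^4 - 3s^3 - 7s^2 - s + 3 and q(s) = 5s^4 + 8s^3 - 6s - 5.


Align terms by degree and add:
  4s^5 + 8s^4 - 3s^3 - 7s^2 - s + 3
+ 5s^4 + 8s^3 - 6s - 5
= 4s^5 + 13s^4 + 5s^3 - 7s^2 - 7s - 2


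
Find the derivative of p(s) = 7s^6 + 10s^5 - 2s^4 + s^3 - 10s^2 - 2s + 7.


Apply the power rule term by term:
  d/ds(7s^6) = 42s^5
  d/ds(10s^5) = 50s^4
  d/ds(-2s^4) = -8s^3
  d/ds(s^3) = 3s^2
  d/ds(-10s^2) = -20s
  d/ds(-2s) = -2
  d/ds(7) = 0
p'(s) = 42s^5 + 50s^4 - 8s^3 + 3s^2 - 20s - 2


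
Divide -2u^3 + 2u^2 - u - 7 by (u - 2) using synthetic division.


Synthetic division with c = 2. Coefficients: -2, 2, -1, -7
Bring down -2.
  -2 * 2 = -4; -4 + 2 = -2
  -2 * 2 = -4; -4 - 1 = -5
  -5 * 2 = -10; -10 - 7 = -17
Quotient: -2u^2 - 2u - 5, Remainder: -17


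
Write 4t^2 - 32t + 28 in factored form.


Roots satisfy r1 + r2 = -b/a = 8 and r1*r2 = c/a = 7.
So r1 = 7, r2 = 1.
4t^2 - 32t + 28 = 4(t - r1)(t - r2) = 4(t - 7)(t - 1)


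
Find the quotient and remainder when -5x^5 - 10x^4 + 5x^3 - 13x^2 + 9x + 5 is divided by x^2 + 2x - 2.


(-5x^5 - 10x^4 + 5x^3 - 13x^2 + 9x + 5) / (x^2 + 2x - 2)
Step 1: -5x^3 * (x^2 + 2x - 2) = -5x^5 - 10x^4 + 10x^3; subtract.
Step 2: 0 * (x^2 + 2x - 2) = 0; subtract.
Step 3: -5x * (x^2 + 2x - 2) = -5x^3 - 10x^2 + 10x; subtract.
Step 4: -3 * (x^2 + 2x - 2) = -3x^2 - 6x + 6; subtract.
Quotient: -5x^3 - 5x - 3, Remainder: 5x - 1


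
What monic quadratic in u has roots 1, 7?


p(u) = (u - 1)(u - 7)
Expand: u^2 - 8u + 7


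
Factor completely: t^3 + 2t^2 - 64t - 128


Try integer roots (divisors of -128). t=-8: p(-8)=0.
Divide out (t + 8): quotient is t^2 - 6t - 16.
Factor the quadratic: (t - 8)(t + 2)
Result: (t + 8)(t - 8)(t + 2)


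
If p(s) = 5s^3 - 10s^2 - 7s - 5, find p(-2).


Using direct substitution:
  5 * (-2)^3 = -40
  -10 * (-2)^2 = -40
  -7 * (-2)^1 = 14
  constant: -5
Sum = -40 - 40 + 14 - 5 = -71


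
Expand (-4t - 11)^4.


Expand (-4t - 11)^4 by repeated multiplication:
  (-4t - 11)^2 = 16t^2 + 88t + 121
  (-4t - 11)^3 = -64t^3 - 528t^2 - 1452t - 1331
= 256t^4 + 2816t^3 + 11616t^2 + 21296t + 14641


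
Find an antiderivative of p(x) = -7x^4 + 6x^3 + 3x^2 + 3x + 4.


Reverse power rule on each term:
  ∫ -7x^4 dx = -(7/5)x^5
  ∫ 6x^3 dx = (3/2)x^4
  ∫ 3x^2 dx = x^3
  ∫ 3x dx = (3/2)x^2
  ∫ 4 dx = 4x
F(x) = -(7/5)x^5 + (3/2)x^4 + x^3 + (3/2)x^2 + 4x + C


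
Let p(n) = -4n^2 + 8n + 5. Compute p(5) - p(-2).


p(5) = -55
p(-2) = -27
p(5) - p(-2) = -55 + 27 = -28


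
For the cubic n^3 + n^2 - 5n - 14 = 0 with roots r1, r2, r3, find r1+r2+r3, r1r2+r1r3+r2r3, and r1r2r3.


Monic cubic n^3+bn^2+cn+d=0: sum=-b, pairwise sum=c, product=-d.
b=1, c=-5, d=-14
r1+r2+r3 = -1
r1r2+r1r3+r2r3 = -5
r1r2r3 = 14


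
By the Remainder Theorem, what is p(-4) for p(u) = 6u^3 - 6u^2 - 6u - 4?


By the Remainder Theorem, the remainder equals p(-4):
  6*(-4)^3 = -384
  -6*(-4)^2 = -96
  -6*(-4)^1 = 24
  constant: -4
Sum: -384 - 96 + 24 - 4 = -460


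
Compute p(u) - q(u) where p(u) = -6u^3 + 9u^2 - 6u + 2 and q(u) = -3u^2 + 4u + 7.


Distribute the minus sign:
  (-6u^3 + 9u^2 - 6u + 2)
- (-3u^2 + 4u + 7)
Negate second polynomial: 3u^2 - 4u - 7
Add: -6u^3 + 12u^2 - 10u - 5


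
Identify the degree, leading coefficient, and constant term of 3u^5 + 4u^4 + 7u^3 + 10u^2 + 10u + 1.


Highest power of u is 5, with coefficient 3. Constant term is 1.
Degree = 5, leading coefficient = 3, constant term = 1


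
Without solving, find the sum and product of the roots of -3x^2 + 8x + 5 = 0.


For ax^2+bx+c=0: sum = -b/a, product = c/a.
a=-3, b=8, c=5
Sum = -(8)/-3 = 8/3
Product = (5)/-3 = -5/3


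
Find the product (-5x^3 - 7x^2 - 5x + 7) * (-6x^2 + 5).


Distribute each term of the first polynomial:
  (-5x^3)(-6x^2 + 5) = 30x^5 - 25x^3
  (-7x^2)(-6x^2 + 5) = 42x^4 - 35x^2
  (-5x)(-6x^2 + 5) = 30x^3 - 25x
  (7)(-6x^2 + 5) = -42x^2 + 35
Sum: 30x^5 + 42x^4 + 5x^3 - 77x^2 - 25x + 35


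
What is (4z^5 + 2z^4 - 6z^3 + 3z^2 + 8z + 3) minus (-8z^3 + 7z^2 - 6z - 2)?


Distribute the minus sign:
  (4z^5 + 2z^4 - 6z^3 + 3z^2 + 8z + 3)
- (-8z^3 + 7z^2 - 6z - 2)
Negate second polynomial: 8z^3 - 7z^2 + 6z + 2
Add: 4z^5 + 2z^4 + 2z^3 - 4z^2 + 14z + 5


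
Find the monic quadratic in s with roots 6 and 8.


p(s) = (s - 6)(s - 8)
Expand: s^2 - 14s + 48


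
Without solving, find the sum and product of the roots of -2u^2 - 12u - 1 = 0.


For au^2+bu+c=0: sum = -b/a, product = c/a.
a=-2, b=-12, c=-1
Sum = -(-12)/-2 = -6
Product = (-1)/-2 = 1/2


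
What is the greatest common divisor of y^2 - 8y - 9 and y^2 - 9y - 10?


Factor each:
  y^2 - 8y - 9 = (y + 1)(y - 9)
  y^2 - 9y - 10 = (y + 1)(y - 10)
Common monic factor: y + 1


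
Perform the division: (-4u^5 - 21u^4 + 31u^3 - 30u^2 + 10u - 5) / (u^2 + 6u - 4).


(-4u^5 - 21u^4 + 31u^3 - 30u^2 + 10u - 5) / (u^2 + 6u - 4)
Step 1: -4u^3 * (u^2 + 6u - 4) = -4u^5 - 24u^4 + 16u^3; subtract.
Step 2: 3u^2 * (u^2 + 6u - 4) = 3u^4 + 18u^3 - 12u^2; subtract.
Step 3: -3u * (u^2 + 6u - 4) = -3u^3 - 18u^2 + 12u; subtract.
Step 4: 0 * (u^2 + 6u - 4) = 0; subtract.
Quotient: -4u^3 + 3u^2 - 3u, Remainder: -2u - 5


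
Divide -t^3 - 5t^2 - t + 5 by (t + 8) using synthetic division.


Synthetic division with c = -8. Coefficients: -1, -5, -1, 5
Bring down -1.
  -1 * -8 = 8; 8 - 5 = 3
  3 * -8 = -24; -24 - 1 = -25
  -25 * -8 = 200; 200 + 5 = 205
Quotient: -t^2 + 3t - 25, Remainder: 205


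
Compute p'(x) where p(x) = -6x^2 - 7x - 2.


Apply the power rule term by term:
  d/dx(-6x^2) = -12x
  d/dx(-7x) = -7
  d/dx(-2) = 0
p'(x) = -12x - 7


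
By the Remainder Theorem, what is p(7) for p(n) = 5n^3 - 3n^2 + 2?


By the Remainder Theorem, the remainder equals p(7):
  5*(7)^3 = 1715
  -3*(7)^2 = -147
  0*(7)^1 = 0
  constant: 2
Sum: 1715 - 147 + 0 + 2 = 1570


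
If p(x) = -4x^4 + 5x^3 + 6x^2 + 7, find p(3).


Using direct substitution:
  -4 * (3)^4 = -324
  5 * (3)^3 = 135
  6 * (3)^2 = 54
  0 * (3)^1 = 0
  constant: 7
Sum = -324 + 135 + 54 + 0 + 7 = -128


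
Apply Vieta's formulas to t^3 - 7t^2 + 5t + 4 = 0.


Monic cubic t^3+bt^2+ct+d=0: sum=-b, pairwise sum=c, product=-d.
b=-7, c=5, d=4
r1+r2+r3 = 7
r1r2+r1r3+r2r3 = 5
r1r2r3 = -4


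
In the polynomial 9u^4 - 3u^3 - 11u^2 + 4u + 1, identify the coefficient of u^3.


Read off the coefficient of u^3: -3


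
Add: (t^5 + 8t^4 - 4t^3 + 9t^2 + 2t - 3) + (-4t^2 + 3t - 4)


Align terms by degree and add:
  t^5 + 8t^4 - 4t^3 + 9t^2 + 2t - 3
  -4t^2 + 3t - 4
= t^5 + 8t^4 - 4t^3 + 5t^2 + 5t - 7


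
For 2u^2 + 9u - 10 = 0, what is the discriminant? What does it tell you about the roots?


D = b^2 - 4ac = (9)^2 - 4(2)(-10) = 81 + 80 = 161
Since D > 0: two distinct irrational roots


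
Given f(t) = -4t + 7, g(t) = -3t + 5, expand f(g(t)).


Substitute g(t) into f:
f(g(t)) = -4*(-3t + 5) + 7
Expand and combine: 12t - 13


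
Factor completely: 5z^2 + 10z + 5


Roots satisfy r1 + r2 = -b/a = -2 and r1*r2 = c/a = 1.
So r1 = -1, r2 = -1.
5z^2 + 10z + 5 = 5(z - r1)(z - r2) = 5(z + 1)(z + 1)


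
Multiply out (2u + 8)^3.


Expand (2u + 8)^3 by repeated multiplication:
  (2u + 8)^2 = 4u^2 + 32u + 64
= 8u^3 + 96u^2 + 384u + 512


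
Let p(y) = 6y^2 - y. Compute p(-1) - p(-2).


p(-1) = 7
p(-2) = 26
p(-1) - p(-2) = 7 - 26 = -19


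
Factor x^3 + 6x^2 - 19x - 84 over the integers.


Try integer roots (divisors of -84). x=-7: p(-7)=0.
Divide out (x + 7): quotient is x^2 - x - 12.
Factor the quadratic: (x - 4)(x + 3)
Result: (x + 7)(x - 4)(x + 3)


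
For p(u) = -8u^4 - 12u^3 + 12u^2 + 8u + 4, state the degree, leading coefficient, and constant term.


Highest power of u is 4, with coefficient -8. Constant term is 4.
Degree = 4, leading coefficient = -8, constant term = 4


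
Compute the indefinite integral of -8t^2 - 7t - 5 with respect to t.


Reverse power rule on each term:
  ∫ -8t^2 dt = -(8/3)t^3
  ∫ -7t dt = -(7/2)t^2
  ∫ -5 dt = -5t
F(t) = -(8/3)t^3 - (7/2)t^2 - 5t + C


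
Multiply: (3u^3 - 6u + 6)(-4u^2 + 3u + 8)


Distribute each term of the first polynomial:
  (3u^3)(-4u^2 + 3u + 8) = -12u^5 + 9u^4 + 24u^3
  (-6u)(-4u^2 + 3u + 8) = 24u^3 - 18u^2 - 48u
  (6)(-4u^2 + 3u + 8) = -24u^2 + 18u + 48
Sum: -12u^5 + 9u^4 + 48u^3 - 42u^2 - 30u + 48


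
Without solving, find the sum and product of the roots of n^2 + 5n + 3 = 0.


For an^2+bn+c=0: sum = -b/a, product = c/a.
a=1, b=5, c=3
Sum = -(5)/1 = -5
Product = (3)/1 = 3


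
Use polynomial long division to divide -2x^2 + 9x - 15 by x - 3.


(-2x^2 + 9x - 15) / (x - 3)
Step 1: -2x * (x - 3) = -2x^2 + 6x; subtract.
Step 2: 3 * (x - 3) = 3x - 9; subtract.
Quotient: -2x + 3, Remainder: -6


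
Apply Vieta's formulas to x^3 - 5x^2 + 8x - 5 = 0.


Monic cubic x^3+bx^2+cx+d=0: sum=-b, pairwise sum=c, product=-d.
b=-5, c=8, d=-5
r1+r2+r3 = 5
r1r2+r1r3+r2r3 = 8
r1r2r3 = 5


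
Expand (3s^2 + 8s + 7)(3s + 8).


Distribute each term of the first polynomial:
  (3s^2)(3s + 8) = 9s^3 + 24s^2
  (8s)(3s + 8) = 24s^2 + 64s
  (7)(3s + 8) = 21s + 56
Sum: 9s^3 + 48s^2 + 85s + 56


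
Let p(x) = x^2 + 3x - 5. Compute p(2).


Using direct substitution:
  1 * (2)^2 = 4
  3 * (2)^1 = 6
  constant: -5
Sum = 4 + 6 - 5 = 5


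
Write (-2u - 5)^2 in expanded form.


Expand (-2u - 5)^2 by repeated multiplication:
= 4u^2 + 20u + 25


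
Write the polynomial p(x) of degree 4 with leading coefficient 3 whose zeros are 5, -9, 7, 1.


p(x) = 3(x - 5)(x + 9)(x - 7)(x - 1)
Expand: 3x^4 - 12x^3 - 210x^2 + 1164x - 945


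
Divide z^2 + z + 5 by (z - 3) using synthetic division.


Synthetic division with c = 3. Coefficients: 1, 1, 5
Bring down 1.
  1 * 3 = 3; 3 + 1 = 4
  4 * 3 = 12; 12 + 5 = 17
Quotient: z + 4, Remainder: 17


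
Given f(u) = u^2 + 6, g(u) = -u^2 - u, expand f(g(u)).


Substitute g(u) into f:
f(g(u)) = 1*(-u^2 - u)^2 + 6
(-u^2 - u)^2 = u^4 + 2u^3 + u^2
Expand and combine: u^4 + 2u^3 + u^2 + 6


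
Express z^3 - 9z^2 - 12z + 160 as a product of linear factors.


Try integer roots (divisors of 160). z=-4: p(-4)=0.
Divide out (z + 4): quotient is z^2 - 13z + 40.
Factor the quadratic: (z - 5)(z - 8)
Result: (z + 4)(z - 5)(z - 8)


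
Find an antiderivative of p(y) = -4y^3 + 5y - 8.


Reverse power rule on each term:
  ∫ -4y^3 dy = -y^4
  ∫ 5y dy = (5/2)y^2
  ∫ -8 dy = -8y
F(y) = -y^4 + (5/2)y^2 - 8y + C


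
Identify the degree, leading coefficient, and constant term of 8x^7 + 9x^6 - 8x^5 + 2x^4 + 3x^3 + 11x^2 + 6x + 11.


Highest power of x is 7, with coefficient 8. Constant term is 11.
Degree = 7, leading coefficient = 8, constant term = 11


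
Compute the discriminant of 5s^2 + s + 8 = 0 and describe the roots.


D = b^2 - 4ac = (1)^2 - 4(5)(8) = 1 - 160 = -159
Since D < 0: two complex conjugate roots (no real roots)


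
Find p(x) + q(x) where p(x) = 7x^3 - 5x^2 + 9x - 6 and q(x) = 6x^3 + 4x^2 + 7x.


Align terms by degree and add:
  7x^3 - 5x^2 + 9x - 6
+ 6x^3 + 4x^2 + 7x
= 13x^3 - x^2 + 16x - 6


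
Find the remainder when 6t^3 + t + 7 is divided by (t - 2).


By the Remainder Theorem, the remainder equals p(2):
  6*(2)^3 = 48
  0*(2)^2 = 0
  1*(2)^1 = 2
  constant: 7
Sum: 48 + 0 + 2 + 7 = 57


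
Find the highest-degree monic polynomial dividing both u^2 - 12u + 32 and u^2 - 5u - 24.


Factor each:
  u^2 - 12u + 32 = (u - 8)(u - 4)
  u^2 - 5u - 24 = (u - 8)(u + 3)
Common monic factor: u - 8


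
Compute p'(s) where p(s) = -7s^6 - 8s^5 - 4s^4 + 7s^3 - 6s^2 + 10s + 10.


Apply the power rule term by term:
  d/ds(-7s^6) = -42s^5
  d/ds(-8s^5) = -40s^4
  d/ds(-4s^4) = -16s^3
  d/ds(7s^3) = 21s^2
  d/ds(-6s^2) = -12s
  d/ds(10s) = 10
  d/ds(10) = 0
p'(s) = -42s^5 - 40s^4 - 16s^3 + 21s^2 - 12s + 10


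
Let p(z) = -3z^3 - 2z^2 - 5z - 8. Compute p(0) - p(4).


p(0) = -8
p(4) = -252
p(0) - p(4) = -8 + 252 = 244


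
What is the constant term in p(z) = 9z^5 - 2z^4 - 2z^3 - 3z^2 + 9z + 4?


Read off the constant term: 4


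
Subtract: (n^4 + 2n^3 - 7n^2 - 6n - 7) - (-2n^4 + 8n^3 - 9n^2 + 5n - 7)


Distribute the minus sign:
  (n^4 + 2n^3 - 7n^2 - 6n - 7)
- (-2n^4 + 8n^3 - 9n^2 + 5n - 7)
Negate second polynomial: 2n^4 - 8n^3 + 9n^2 - 5n + 7
Add: 3n^4 - 6n^3 + 2n^2 - 11n


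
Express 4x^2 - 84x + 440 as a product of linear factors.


Roots satisfy r1 + r2 = -b/a = 21 and r1*r2 = c/a = 110.
So r1 = 10, r2 = 11.
4x^2 - 84x + 440 = 4(x - r1)(x - r2) = 4(x - 10)(x - 11)


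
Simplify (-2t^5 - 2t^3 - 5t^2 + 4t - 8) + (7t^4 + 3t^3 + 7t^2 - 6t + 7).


Align terms by degree and add:
  -2t^5 - 2t^3 - 5t^2 + 4t - 8
+ 7t^4 + 3t^3 + 7t^2 - 6t + 7
= -2t^5 + 7t^4 + t^3 + 2t^2 - 2t - 1


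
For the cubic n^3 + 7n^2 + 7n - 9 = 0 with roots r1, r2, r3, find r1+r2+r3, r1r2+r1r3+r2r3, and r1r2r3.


Monic cubic n^3+bn^2+cn+d=0: sum=-b, pairwise sum=c, product=-d.
b=7, c=7, d=-9
r1+r2+r3 = -7
r1r2+r1r3+r2r3 = 7
r1r2r3 = 9


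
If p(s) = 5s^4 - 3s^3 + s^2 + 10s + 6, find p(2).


Using direct substitution:
  5 * (2)^4 = 80
  -3 * (2)^3 = -24
  1 * (2)^2 = 4
  10 * (2)^1 = 20
  constant: 6
Sum = 80 - 24 + 4 + 20 + 6 = 86


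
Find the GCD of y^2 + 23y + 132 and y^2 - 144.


Factor each:
  y^2 + 23y + 132 = (y + 12)(y + 11)
  y^2 - 144 = (y + 12)(y - 12)
Common monic factor: y + 12


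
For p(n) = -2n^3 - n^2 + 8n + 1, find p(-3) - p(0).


p(-3) = 22
p(0) = 1
p(-3) - p(0) = 22 - 1 = 21


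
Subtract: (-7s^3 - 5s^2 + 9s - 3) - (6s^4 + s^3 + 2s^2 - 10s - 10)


Distribute the minus sign:
  (-7s^3 - 5s^2 + 9s - 3)
- (6s^4 + s^3 + 2s^2 - 10s - 10)
Negate second polynomial: -6s^4 - s^3 - 2s^2 + 10s + 10
Add: -6s^4 - 8s^3 - 7s^2 + 19s + 7


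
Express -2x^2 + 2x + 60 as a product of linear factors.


Roots satisfy r1 + r2 = -b/a = 1 and r1*r2 = c/a = -30.
So r1 = 6, r2 = -5.
-2x^2 + 2x + 60 = -2(x - r1)(x - r2) = -2(x - 6)(x + 5)


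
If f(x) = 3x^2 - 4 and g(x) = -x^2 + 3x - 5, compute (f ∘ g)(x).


Substitute g(x) into f:
f(g(x)) = 3*(-x^2 + 3x - 5)^2 + (-4)
(-x^2 + 3x - 5)^2 = x^4 - 6x^3 + 19x^2 - 30x + 25
Expand and combine: 3x^4 - 18x^3 + 57x^2 - 90x + 71


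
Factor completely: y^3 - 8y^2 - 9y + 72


Try integer roots (divisors of 72). y=8: p(8)=0.
Divide out (y - 8): quotient is y^2 - 9.
Factor the quadratic: (y + 3)(y - 3)
Result: (y - 8)(y + 3)(y - 3)


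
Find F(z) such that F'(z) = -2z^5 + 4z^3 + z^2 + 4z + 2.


Reverse power rule on each term:
  ∫ -2z^5 dz = -(1/3)z^6
  ∫ 4z^3 dz = z^4
  ∫ z^2 dz = (1/3)z^3
  ∫ 4z dz = 2z^2
  ∫ 2 dz = 2z
F(z) = -(1/3)z^6 + z^4 + (1/3)z^3 + 2z^2 + 2z + C


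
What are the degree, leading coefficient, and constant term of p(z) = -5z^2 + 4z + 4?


Highest power of z is 2, with coefficient -5. Constant term is 4.
Degree = 2, leading coefficient = -5, constant term = 4


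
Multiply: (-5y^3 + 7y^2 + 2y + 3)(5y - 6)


Distribute each term of the first polynomial:
  (-5y^3)(5y - 6) = -25y^4 + 30y^3
  (7y^2)(5y - 6) = 35y^3 - 42y^2
  (2y)(5y - 6) = 10y^2 - 12y
  (3)(5y - 6) = 15y - 18
Sum: -25y^4 + 65y^3 - 32y^2 + 3y - 18


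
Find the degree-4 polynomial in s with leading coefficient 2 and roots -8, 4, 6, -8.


p(s) = 2(s + 8)(s - 4)(s - 6)(s + 8)
Expand: 2s^4 + 12s^3 - 144s^2 - 512s + 3072


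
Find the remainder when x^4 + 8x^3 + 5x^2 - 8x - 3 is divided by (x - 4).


By the Remainder Theorem, the remainder equals p(4):
  1*(4)^4 = 256
  8*(4)^3 = 512
  5*(4)^2 = 80
  -8*(4)^1 = -32
  constant: -3
Sum: 256 + 512 + 80 - 32 - 3 = 813


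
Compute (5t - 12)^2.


Expand (5t - 12)^2 by repeated multiplication:
= 25t^2 - 120t + 144


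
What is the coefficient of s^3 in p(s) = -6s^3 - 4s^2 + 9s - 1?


Read off the coefficient of s^3: -6


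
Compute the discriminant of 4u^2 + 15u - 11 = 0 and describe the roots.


D = b^2 - 4ac = (15)^2 - 4(4)(-11) = 225 + 176 = 401
Since D > 0: two distinct irrational roots


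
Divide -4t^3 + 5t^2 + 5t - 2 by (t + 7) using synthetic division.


Synthetic division with c = -7. Coefficients: -4, 5, 5, -2
Bring down -4.
  -4 * -7 = 28; 28 + 5 = 33
  33 * -7 = -231; -231 + 5 = -226
  -226 * -7 = 1582; 1582 - 2 = 1580
Quotient: -4t^2 + 33t - 226, Remainder: 1580


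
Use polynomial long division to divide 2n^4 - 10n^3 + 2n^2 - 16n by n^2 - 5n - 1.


(2n^4 - 10n^3 + 2n^2 - 16n) / (n^2 - 5n - 1)
Step 1: 2n^2 * (n^2 - 5n - 1) = 2n^4 - 10n^3 - 2n^2; subtract.
Step 2: 0 * (n^2 - 5n - 1) = 0; subtract.
Step 3: 4 * (n^2 - 5n - 1) = 4n^2 - 20n - 4; subtract.
Quotient: 2n^2 + 4, Remainder: 4n + 4
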